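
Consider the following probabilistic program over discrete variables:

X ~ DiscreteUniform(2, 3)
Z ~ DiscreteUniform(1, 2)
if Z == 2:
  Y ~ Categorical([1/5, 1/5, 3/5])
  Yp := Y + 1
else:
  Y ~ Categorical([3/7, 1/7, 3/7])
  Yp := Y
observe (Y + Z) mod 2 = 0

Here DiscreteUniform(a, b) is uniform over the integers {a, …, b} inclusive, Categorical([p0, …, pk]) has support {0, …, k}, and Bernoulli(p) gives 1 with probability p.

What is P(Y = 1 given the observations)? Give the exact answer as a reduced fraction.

Enumerate traces; 6 have nonzero weight after conditioning:
  (X=2, Z=1, Y=1) weight 1/28
  (X=2, Z=2, Y=0) weight 1/20
  (X=2, Z=2, Y=2) weight 3/20
  (X=3, Z=1, Y=1) weight 1/28
  (X=3, Z=2, Y=0) weight 1/20
  (X=3, Z=2, Y=2) weight 3/20
Group by Y:
  weight(Y=0) = 1/10
  weight(Y=1) = 1/14
  weight(Y=2) = 3/10
Total weight = 1/10 + 1/14 + 3/10 = 33/70
P(Y=0 | obs) = 1/10 / 33/70 = 7/33
P(Y=1 | obs) = 1/14 / 33/70 = 5/33
P(Y=2 | obs) = 3/10 / 33/70 = 7/11

P(Y = 1 | obs) = 5/33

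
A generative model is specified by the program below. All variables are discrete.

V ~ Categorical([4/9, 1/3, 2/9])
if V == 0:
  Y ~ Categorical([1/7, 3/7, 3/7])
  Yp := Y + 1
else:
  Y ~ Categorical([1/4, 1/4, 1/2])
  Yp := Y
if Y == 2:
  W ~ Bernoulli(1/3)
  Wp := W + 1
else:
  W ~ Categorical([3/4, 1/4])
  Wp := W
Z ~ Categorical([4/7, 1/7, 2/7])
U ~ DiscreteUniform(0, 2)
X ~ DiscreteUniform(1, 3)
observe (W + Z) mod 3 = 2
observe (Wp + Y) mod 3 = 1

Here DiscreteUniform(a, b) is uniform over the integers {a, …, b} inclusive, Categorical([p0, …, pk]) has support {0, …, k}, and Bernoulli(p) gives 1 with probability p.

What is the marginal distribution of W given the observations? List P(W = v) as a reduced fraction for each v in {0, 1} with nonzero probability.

P(W=0) = 1494/2119, P(W=1) = 625/2119

Enumerate traces; 81 have nonzero weight after conditioning:
  (V=0, Y=0, W=1, Z=1, U=0, X=1) weight 1/3969
  (V=0, Y=0, W=1, Z=1, U=0, X=2) weight 1/3969
  (V=0, Y=0, W=1, Z=1, U=0, X=3) weight 1/3969
  (V=0, Y=0, W=1, Z=1, U=1, X=1) weight 1/3969
  (V=0, Y=0, W=1, Z=1, U=1, X=2) weight 1/3969
  (V=0, Y=0, W=1, Z=1, U=1, X=3) weight 1/3969
  (V=0, Y=0, W=1, Z=1, U=2, X=1) weight 1/3969
  (V=0, Y=0, W=1, Z=1, U=2, X=2) weight 1/3969
  (V=0, Y=1, W=0, Z=2, U=0, X=1) weight 2/441
  … 72 more
Group by W:
  weight(W=0) = 83/1176
  weight(W=1) = 625/21168
Total weight = 83/1176 + 625/21168 = 2119/21168
P(W=0 | obs) = 83/1176 / 2119/21168 = 1494/2119
P(W=1 | obs) = 625/21168 / 2119/21168 = 625/2119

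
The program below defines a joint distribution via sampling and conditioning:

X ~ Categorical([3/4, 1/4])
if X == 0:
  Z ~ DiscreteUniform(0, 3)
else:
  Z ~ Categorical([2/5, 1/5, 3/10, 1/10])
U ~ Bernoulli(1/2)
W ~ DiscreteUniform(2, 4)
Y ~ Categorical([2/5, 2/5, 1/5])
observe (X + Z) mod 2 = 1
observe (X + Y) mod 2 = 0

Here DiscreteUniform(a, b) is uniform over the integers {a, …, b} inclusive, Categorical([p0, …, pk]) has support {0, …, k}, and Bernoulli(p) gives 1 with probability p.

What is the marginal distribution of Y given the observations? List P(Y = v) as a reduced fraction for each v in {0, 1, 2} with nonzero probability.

Enumerate traces; 36 have nonzero weight after conditioning:
  (X=0, Z=1, U=0, W=2, Y=0) weight 1/80
  (X=0, Z=1, U=0, W=2, Y=2) weight 1/160
  (X=0, Z=1, U=0, W=3, Y=0) weight 1/80
  (X=0, Z=1, U=0, W=3, Y=2) weight 1/160
  (X=0, Z=1, U=0, W=4, Y=0) weight 1/80
  (X=0, Z=1, U=0, W=4, Y=2) weight 1/160
  (X=0, Z=1, U=1, W=2, Y=0) weight 1/80
  (X=0, Z=1, U=1, W=2, Y=2) weight 1/160
  (X=1, Z=0, U=0, W=2, Y=1) weight 1/150
  … 27 more
Group by Y:
  weight(Y=0) = 3/20
  weight(Y=1) = 7/100
  weight(Y=2) = 3/40
Total weight = 3/20 + 7/100 + 3/40 = 59/200
P(Y=0 | obs) = 3/20 / 59/200 = 30/59
P(Y=1 | obs) = 7/100 / 59/200 = 14/59
P(Y=2 | obs) = 3/40 / 59/200 = 15/59

P(Y=0) = 30/59, P(Y=1) = 14/59, P(Y=2) = 15/59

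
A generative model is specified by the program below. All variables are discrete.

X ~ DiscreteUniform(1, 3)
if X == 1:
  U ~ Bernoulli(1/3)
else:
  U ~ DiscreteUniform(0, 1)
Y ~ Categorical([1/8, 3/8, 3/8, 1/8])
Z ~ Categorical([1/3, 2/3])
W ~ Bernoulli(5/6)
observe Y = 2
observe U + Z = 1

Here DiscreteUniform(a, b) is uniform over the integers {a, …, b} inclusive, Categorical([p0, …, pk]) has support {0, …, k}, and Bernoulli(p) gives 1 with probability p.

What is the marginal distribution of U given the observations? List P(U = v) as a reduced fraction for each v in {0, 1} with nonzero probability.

P(U=0) = 5/7, P(U=1) = 2/7

Enumerate traces; 12 have nonzero weight after conditioning:
  (X=1, U=0, Y=2, Z=1, W=0) weight 1/108
  (X=1, U=0, Y=2, Z=1, W=1) weight 5/108
  (X=1, U=1, Y=2, Z=0, W=0) weight 1/432
  (X=1, U=1, Y=2, Z=0, W=1) weight 5/432
  (X=2, U=0, Y=2, Z=1, W=0) weight 1/144
  (X=2, U=0, Y=2, Z=1, W=1) weight 5/144
  (X=2, U=1, Y=2, Z=0, W=0) weight 1/288
  (X=2, U=1, Y=2, Z=0, W=1) weight 5/288
  … 4 more
Group by U:
  weight(U=0) = 5/36
  weight(U=1) = 1/18
Total weight = 5/36 + 1/18 = 7/36
P(U=0 | obs) = 5/36 / 7/36 = 5/7
P(U=1 | obs) = 1/18 / 7/36 = 2/7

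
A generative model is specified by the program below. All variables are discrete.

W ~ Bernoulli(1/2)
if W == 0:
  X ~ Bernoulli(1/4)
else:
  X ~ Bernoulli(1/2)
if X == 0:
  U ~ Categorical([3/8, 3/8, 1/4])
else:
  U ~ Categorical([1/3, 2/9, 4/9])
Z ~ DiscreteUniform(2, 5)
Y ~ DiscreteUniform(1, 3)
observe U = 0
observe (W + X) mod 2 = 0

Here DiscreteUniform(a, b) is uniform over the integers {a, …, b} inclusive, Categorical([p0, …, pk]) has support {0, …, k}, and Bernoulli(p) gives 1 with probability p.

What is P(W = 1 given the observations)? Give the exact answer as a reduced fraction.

P(W = 1 | obs) = 16/43

Enumerate traces; 24 have nonzero weight after conditioning:
  (W=0, X=0, U=0, Z=2, Y=1) weight 3/256
  (W=0, X=0, U=0, Z=2, Y=2) weight 3/256
  (W=0, X=0, U=0, Z=2, Y=3) weight 3/256
  (W=0, X=0, U=0, Z=3, Y=1) weight 3/256
  (W=0, X=0, U=0, Z=3, Y=2) weight 3/256
  (W=0, X=0, U=0, Z=3, Y=3) weight 3/256
  (W=0, X=0, U=0, Z=4, Y=1) weight 3/256
  (W=0, X=0, U=0, Z=4, Y=2) weight 3/256
  (W=1, X=1, U=0, Z=2, Y=1) weight 1/144
  … 15 more
Group by W:
  weight(W=0) = 9/64
  weight(W=1) = 1/12
Total weight = 9/64 + 1/12 = 43/192
P(W=0 | obs) = 9/64 / 43/192 = 27/43
P(W=1 | obs) = 1/12 / 43/192 = 16/43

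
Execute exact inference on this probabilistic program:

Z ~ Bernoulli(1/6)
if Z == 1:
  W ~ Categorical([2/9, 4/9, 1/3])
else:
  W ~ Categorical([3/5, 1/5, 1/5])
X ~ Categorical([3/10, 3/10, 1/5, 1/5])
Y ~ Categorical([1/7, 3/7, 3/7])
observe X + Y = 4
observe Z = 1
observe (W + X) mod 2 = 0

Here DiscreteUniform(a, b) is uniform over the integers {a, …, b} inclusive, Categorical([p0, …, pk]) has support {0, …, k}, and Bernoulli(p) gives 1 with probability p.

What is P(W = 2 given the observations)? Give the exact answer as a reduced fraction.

P(W = 2 | obs) = 1/3

Enumerate traces; 3 have nonzero weight after conditioning:
  (Z=1, W=0, X=2, Y=2) weight 1/315
  (Z=1, W=1, X=3, Y=1) weight 2/315
  (Z=1, W=2, X=2, Y=2) weight 1/210
Group by W:
  weight(W=0) = 1/315
  weight(W=1) = 2/315
  weight(W=2) = 1/210
Total weight = 1/315 + 2/315 + 1/210 = 1/70
P(W=0 | obs) = 1/315 / 1/70 = 2/9
P(W=1 | obs) = 2/315 / 1/70 = 4/9
P(W=2 | obs) = 1/210 / 1/70 = 1/3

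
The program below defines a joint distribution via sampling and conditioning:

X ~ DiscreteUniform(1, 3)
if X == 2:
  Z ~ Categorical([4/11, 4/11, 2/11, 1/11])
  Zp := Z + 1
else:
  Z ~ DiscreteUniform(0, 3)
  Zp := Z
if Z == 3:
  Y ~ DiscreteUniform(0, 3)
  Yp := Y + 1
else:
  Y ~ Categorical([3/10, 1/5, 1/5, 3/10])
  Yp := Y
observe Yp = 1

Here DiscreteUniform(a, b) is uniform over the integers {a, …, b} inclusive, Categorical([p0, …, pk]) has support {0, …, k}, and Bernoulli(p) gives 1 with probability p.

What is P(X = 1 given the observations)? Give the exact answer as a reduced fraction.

Enumerate traces; 12 have nonzero weight after conditioning:
  (X=1, Z=0, Y=1) weight 1/60
  (X=1, Z=1, Y=1) weight 1/60
  (X=1, Z=2, Y=1) weight 1/60
  (X=1, Z=3, Y=0) weight 1/48
  (X=2, Z=0, Y=1) weight 4/165
  (X=2, Z=1, Y=1) weight 4/165
  (X=2, Z=2, Y=1) weight 2/165
  (X=2, Z=3, Y=0) weight 1/132
  (X=3, Z=0, Y=1) weight 1/60
  … 3 more
Group by X:
  weight(X=1) = 17/240
  weight(X=2) = 3/44
  weight(X=3) = 17/240
Total weight = 17/240 + 3/44 + 17/240 = 277/1320
P(X=1 | obs) = 17/240 / 277/1320 = 187/554
P(X=2 | obs) = 3/44 / 277/1320 = 90/277
P(X=3 | obs) = 17/240 / 277/1320 = 187/554

P(X = 1 | obs) = 187/554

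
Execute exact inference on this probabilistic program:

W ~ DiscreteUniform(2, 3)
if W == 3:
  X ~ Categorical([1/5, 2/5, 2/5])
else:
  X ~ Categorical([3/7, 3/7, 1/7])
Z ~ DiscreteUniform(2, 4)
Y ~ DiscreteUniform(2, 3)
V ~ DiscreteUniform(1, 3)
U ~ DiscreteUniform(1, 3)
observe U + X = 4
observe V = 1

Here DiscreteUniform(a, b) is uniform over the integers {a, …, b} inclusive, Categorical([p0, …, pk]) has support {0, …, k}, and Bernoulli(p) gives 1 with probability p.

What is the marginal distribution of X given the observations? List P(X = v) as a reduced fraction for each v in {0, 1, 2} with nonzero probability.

Enumerate traces; 24 have nonzero weight after conditioning:
  (W=2, X=1, Z=2, Y=2, V=1, U=3) weight 1/252
  (W=2, X=1, Z=2, Y=3, V=1, U=3) weight 1/252
  (W=2, X=1, Z=3, Y=2, V=1, U=3) weight 1/252
  (W=2, X=1, Z=3, Y=3, V=1, U=3) weight 1/252
  (W=2, X=1, Z=4, Y=2, V=1, U=3) weight 1/252
  (W=2, X=1, Z=4, Y=3, V=1, U=3) weight 1/252
  (W=2, X=2, Z=2, Y=2, V=1, U=2) weight 1/756
  (W=2, X=2, Z=2, Y=3, V=1, U=2) weight 1/756
  … 16 more
Group by X:
  weight(X=1) = 29/630
  weight(X=2) = 19/630
Total weight = 29/630 + 19/630 = 8/105
P(X=1 | obs) = 29/630 / 8/105 = 29/48
P(X=2 | obs) = 19/630 / 8/105 = 19/48

P(X=1) = 29/48, P(X=2) = 19/48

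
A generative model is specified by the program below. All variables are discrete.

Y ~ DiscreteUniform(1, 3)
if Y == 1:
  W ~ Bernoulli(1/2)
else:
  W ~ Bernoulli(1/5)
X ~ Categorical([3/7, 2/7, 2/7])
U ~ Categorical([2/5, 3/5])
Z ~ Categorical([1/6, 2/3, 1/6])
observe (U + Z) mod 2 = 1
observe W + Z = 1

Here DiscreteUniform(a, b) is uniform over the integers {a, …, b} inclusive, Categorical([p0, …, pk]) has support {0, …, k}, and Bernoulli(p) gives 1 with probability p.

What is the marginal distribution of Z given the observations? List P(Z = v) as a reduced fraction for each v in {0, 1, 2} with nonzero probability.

Enumerate traces; 18 have nonzero weight after conditioning:
  (Y=1, W=0, X=0, U=0, Z=1) weight 2/105
  (Y=1, W=0, X=1, U=0, Z=1) weight 4/315
  (Y=1, W=0, X=2, U=0, Z=1) weight 4/315
  (Y=1, W=1, X=0, U=1, Z=0) weight 1/140
  (Y=1, W=1, X=1, U=1, Z=0) weight 1/210
  (Y=1, W=1, X=2, U=1, Z=0) weight 1/210
  (Y=2, W=0, X=0, U=0, Z=1) weight 16/525
  (Y=2, W=0, X=1, U=0, Z=1) weight 32/1575
  … 10 more
Group by Z:
  weight(Z=0) = 3/100
  weight(Z=1) = 14/75
Total weight = 3/100 + 14/75 = 13/60
P(Z=0 | obs) = 3/100 / 13/60 = 9/65
P(Z=1 | obs) = 14/75 / 13/60 = 56/65

P(Z=0) = 9/65, P(Z=1) = 56/65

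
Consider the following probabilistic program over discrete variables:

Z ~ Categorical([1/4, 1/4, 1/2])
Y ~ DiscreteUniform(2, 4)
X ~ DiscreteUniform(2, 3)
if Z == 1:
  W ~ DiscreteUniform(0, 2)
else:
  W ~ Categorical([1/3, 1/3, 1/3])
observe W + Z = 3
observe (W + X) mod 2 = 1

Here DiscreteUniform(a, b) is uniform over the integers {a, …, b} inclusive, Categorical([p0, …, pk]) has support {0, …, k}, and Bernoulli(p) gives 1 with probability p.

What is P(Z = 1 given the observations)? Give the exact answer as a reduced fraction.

P(Z = 1 | obs) = 1/3

Enumerate traces; 6 have nonzero weight after conditioning:
  (Z=1, Y=2, X=3, W=2) weight 1/72
  (Z=1, Y=3, X=3, W=2) weight 1/72
  (Z=1, Y=4, X=3, W=2) weight 1/72
  (Z=2, Y=2, X=2, W=1) weight 1/36
  (Z=2, Y=3, X=2, W=1) weight 1/36
  (Z=2, Y=4, X=2, W=1) weight 1/36
Group by Z:
  weight(Z=1) = 1/24
  weight(Z=2) = 1/12
Total weight = 1/24 + 1/12 = 1/8
P(Z=1 | obs) = 1/24 / 1/8 = 1/3
P(Z=2 | obs) = 1/12 / 1/8 = 2/3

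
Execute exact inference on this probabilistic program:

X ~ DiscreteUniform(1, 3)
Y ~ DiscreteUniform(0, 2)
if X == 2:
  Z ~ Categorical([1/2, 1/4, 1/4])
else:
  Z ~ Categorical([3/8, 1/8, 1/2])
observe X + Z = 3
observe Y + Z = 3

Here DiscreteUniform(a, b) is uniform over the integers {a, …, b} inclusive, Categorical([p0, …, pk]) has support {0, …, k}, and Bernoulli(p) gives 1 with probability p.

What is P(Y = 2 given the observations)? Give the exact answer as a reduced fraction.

P(Y = 2 | obs) = 1/3

Enumerate traces; 2 have nonzero weight after conditioning:
  (X=1, Y=1, Z=2) weight 1/18
  (X=2, Y=2, Z=1) weight 1/36
Group by Y:
  weight(Y=1) = 1/18
  weight(Y=2) = 1/36
Total weight = 1/18 + 1/36 = 1/12
P(Y=1 | obs) = 1/18 / 1/12 = 2/3
P(Y=2 | obs) = 1/36 / 1/12 = 1/3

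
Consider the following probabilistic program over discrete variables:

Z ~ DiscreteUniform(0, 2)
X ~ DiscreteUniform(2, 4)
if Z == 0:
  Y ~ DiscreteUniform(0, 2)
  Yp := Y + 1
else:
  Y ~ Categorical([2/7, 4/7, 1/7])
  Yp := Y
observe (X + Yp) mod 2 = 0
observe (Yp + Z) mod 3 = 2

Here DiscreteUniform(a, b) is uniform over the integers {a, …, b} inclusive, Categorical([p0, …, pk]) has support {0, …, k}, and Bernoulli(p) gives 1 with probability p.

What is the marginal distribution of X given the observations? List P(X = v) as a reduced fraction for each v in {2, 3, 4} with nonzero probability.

Enumerate traces; 5 have nonzero weight after conditioning:
  (Z=0, X=2, Y=1) weight 1/27
  (Z=0, X=4, Y=1) weight 1/27
  (Z=1, X=3, Y=1) weight 4/63
  (Z=2, X=2, Y=0) weight 2/63
  (Z=2, X=4, Y=0) weight 2/63
Group by X:
  weight(X=2) = 13/189
  weight(X=3) = 4/63
  weight(X=4) = 13/189
Total weight = 13/189 + 4/63 + 13/189 = 38/189
P(X=2 | obs) = 13/189 / 38/189 = 13/38
P(X=3 | obs) = 4/63 / 38/189 = 6/19
P(X=4 | obs) = 13/189 / 38/189 = 13/38

P(X=2) = 13/38, P(X=3) = 6/19, P(X=4) = 13/38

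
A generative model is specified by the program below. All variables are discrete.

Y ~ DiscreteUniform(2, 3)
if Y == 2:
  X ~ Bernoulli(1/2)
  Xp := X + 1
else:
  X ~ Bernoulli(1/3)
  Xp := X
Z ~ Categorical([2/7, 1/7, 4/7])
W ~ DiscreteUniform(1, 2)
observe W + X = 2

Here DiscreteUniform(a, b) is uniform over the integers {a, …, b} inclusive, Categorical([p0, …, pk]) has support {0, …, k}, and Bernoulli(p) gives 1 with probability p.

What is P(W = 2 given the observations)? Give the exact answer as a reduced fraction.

Enumerate traces; 12 have nonzero weight after conditioning:
  (Y=2, X=0, Z=0, W=2) weight 1/28
  (Y=2, X=0, Z=1, W=2) weight 1/56
  (Y=2, X=0, Z=2, W=2) weight 1/14
  (Y=2, X=1, Z=0, W=1) weight 1/28
  (Y=2, X=1, Z=1, W=1) weight 1/56
  (Y=2, X=1, Z=2, W=1) weight 1/14
  (Y=3, X=0, Z=0, W=2) weight 1/21
  (Y=3, X=0, Z=1, W=2) weight 1/42
  … 4 more
Group by W:
  weight(W=1) = 5/24
  weight(W=2) = 7/24
Total weight = 5/24 + 7/24 = 1/2
P(W=1 | obs) = 5/24 / 1/2 = 5/12
P(W=2 | obs) = 7/24 / 1/2 = 7/12

P(W = 2 | obs) = 7/12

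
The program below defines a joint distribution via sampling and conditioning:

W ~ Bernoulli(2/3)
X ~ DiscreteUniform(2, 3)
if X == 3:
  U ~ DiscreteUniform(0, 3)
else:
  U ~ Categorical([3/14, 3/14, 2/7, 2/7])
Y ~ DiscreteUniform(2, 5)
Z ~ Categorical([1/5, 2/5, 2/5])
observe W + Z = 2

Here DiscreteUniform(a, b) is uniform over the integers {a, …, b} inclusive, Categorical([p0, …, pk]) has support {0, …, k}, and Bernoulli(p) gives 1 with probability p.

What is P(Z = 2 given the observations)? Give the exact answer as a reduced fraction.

Enumerate traces; 64 have nonzero weight after conditioning:
  (W=0, X=2, U=0, Y=2, Z=2) weight 1/280
  (W=0, X=2, U=0, Y=3, Z=2) weight 1/280
  (W=0, X=2, U=0, Y=4, Z=2) weight 1/280
  (W=0, X=2, U=0, Y=5, Z=2) weight 1/280
  (W=0, X=2, U=1, Y=2, Z=2) weight 1/280
  (W=0, X=2, U=1, Y=3, Z=2) weight 1/280
  (W=0, X=2, U=1, Y=4, Z=2) weight 1/280
  (W=0, X=2, U=1, Y=5, Z=2) weight 1/280
  (W=1, X=2, U=0, Y=2, Z=1) weight 1/140
  … 55 more
Group by Z:
  weight(Z=1) = 4/15
  weight(Z=2) = 2/15
Total weight = 4/15 + 2/15 = 2/5
P(Z=1 | obs) = 4/15 / 2/5 = 2/3
P(Z=2 | obs) = 2/15 / 2/5 = 1/3

P(Z = 2 | obs) = 1/3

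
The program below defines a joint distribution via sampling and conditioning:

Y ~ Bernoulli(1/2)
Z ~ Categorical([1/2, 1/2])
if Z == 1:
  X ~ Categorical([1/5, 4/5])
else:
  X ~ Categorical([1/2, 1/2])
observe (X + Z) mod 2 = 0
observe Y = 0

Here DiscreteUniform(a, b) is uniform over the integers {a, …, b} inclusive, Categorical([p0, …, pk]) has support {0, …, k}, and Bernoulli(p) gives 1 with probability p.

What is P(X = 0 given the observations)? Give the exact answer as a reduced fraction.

P(X = 0 | obs) = 5/13

Enumerate traces; 2 have nonzero weight after conditioning:
  (Y=0, Z=0, X=0) weight 1/8
  (Y=0, Z=1, X=1) weight 1/5
Group by X:
  weight(X=0) = 1/8
  weight(X=1) = 1/5
Total weight = 1/8 + 1/5 = 13/40
P(X=0 | obs) = 1/8 / 13/40 = 5/13
P(X=1 | obs) = 1/5 / 13/40 = 8/13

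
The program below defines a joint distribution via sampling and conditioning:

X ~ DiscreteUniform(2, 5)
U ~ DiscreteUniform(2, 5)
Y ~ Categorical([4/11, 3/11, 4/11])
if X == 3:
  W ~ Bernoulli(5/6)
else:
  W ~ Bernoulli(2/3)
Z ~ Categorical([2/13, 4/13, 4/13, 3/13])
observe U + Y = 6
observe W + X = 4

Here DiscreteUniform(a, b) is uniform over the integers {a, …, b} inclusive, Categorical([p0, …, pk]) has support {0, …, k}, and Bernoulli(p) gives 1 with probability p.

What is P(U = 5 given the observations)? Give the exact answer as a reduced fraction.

P(U = 5 | obs) = 3/7

Enumerate traces; 16 have nonzero weight after conditioning:
  (X=3, U=4, Y=2, W=1, Z=0) weight 5/1716
  (X=3, U=4, Y=2, W=1, Z=1) weight 5/858
  (X=3, U=4, Y=2, W=1, Z=2) weight 5/858
  (X=3, U=4, Y=2, W=1, Z=3) weight 5/1144
  (X=3, U=5, Y=1, W=1, Z=0) weight 5/2288
  (X=3, U=5, Y=1, W=1, Z=1) weight 5/1144
  (X=3, U=5, Y=1, W=1, Z=2) weight 5/1144
  (X=3, U=5, Y=1, W=1, Z=3) weight 15/4576
  … 8 more
Group by U:
  weight(U=4) = 7/264
  weight(U=5) = 7/352
Total weight = 7/264 + 7/352 = 49/1056
P(U=4 | obs) = 7/264 / 49/1056 = 4/7
P(U=5 | obs) = 7/352 / 49/1056 = 3/7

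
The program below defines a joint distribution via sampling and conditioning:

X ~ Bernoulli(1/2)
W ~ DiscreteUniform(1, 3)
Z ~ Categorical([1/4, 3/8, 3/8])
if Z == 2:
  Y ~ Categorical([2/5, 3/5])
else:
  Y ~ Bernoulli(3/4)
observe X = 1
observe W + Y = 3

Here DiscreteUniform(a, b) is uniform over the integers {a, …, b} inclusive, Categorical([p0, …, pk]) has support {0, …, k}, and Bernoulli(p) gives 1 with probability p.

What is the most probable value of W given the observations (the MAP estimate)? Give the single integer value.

argmax_v P(W = v | obs) = 2

Enumerate traces; 6 have nonzero weight after conditioning:
  (X=1, W=2, Z=0, Y=1) weight 1/32
  (X=1, W=2, Z=1, Y=1) weight 3/64
  (X=1, W=2, Z=2, Y=1) weight 3/80
  (X=1, W=3, Z=0, Y=0) weight 1/96
  (X=1, W=3, Z=1, Y=0) weight 1/64
  (X=1, W=3, Z=2, Y=0) weight 1/40
Group by W:
  weight(W=2) = 37/320
  weight(W=3) = 49/960
Total weight = 37/320 + 49/960 = 1/6
P(W=2 | obs) = 37/320 / 1/6 = 111/160
P(W=3 | obs) = 49/960 / 1/6 = 49/160
argmax = 2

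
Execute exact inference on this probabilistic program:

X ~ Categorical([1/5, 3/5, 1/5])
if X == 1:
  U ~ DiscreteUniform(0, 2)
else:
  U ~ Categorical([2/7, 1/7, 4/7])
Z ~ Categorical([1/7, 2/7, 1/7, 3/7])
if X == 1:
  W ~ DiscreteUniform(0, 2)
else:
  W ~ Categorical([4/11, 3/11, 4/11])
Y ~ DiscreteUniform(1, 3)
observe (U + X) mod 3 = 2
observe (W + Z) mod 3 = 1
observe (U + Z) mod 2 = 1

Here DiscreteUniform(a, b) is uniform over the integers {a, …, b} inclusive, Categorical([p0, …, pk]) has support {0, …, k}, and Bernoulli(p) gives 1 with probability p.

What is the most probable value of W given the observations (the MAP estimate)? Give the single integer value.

Enumerate traces; 18 have nonzero weight after conditioning:
  (X=0, U=2, Z=1, W=0, Y=1) weight 32/8085
  (X=0, U=2, Z=1, W=0, Y=2) weight 32/8085
  (X=0, U=2, Z=1, W=0, Y=3) weight 32/8085
  (X=0, U=2, Z=3, W=1, Y=1) weight 12/2695
  (X=0, U=2, Z=3, W=1, Y=2) weight 12/2695
  (X=0, U=2, Z=3, W=1, Y=3) weight 12/2695
  (X=1, U=1, Z=0, W=1, Y=1) weight 1/315
  (X=1, U=1, Z=0, W=1, Y=2) weight 1/315
  (X=1, U=1, Z=2, W=2, Y=1) weight 1/315
  … 9 more
Group by W:
  weight(W=0) = 48/2695
  weight(W=1) = 239/8085
  weight(W=2) = 1/105
Total weight = 48/2695 + 239/8085 + 1/105 = 92/1617
P(W=0 | obs) = 48/2695 / 92/1617 = 36/115
P(W=1 | obs) = 239/8085 / 92/1617 = 239/460
P(W=2 | obs) = 1/105 / 92/1617 = 77/460
argmax = 1

argmax_v P(W = v | obs) = 1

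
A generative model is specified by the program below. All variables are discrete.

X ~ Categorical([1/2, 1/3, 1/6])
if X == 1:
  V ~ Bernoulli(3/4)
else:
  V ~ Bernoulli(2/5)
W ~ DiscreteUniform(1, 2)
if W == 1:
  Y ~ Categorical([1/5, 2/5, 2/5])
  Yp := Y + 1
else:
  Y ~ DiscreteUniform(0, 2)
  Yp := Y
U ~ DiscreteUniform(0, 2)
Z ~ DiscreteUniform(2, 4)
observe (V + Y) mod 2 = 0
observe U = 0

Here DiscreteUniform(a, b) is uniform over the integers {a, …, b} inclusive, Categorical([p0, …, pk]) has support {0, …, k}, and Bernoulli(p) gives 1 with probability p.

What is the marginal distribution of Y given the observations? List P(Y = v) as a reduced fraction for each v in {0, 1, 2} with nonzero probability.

Enumerate traces; 54 have nonzero weight after conditioning:
  (X=0, V=0, W=1, Y=0, U=0, Z=2) weight 1/300
  (X=0, V=0, W=1, Y=0, U=0, Z=3) weight 1/300
  (X=0, V=0, W=1, Y=0, U=0, Z=4) weight 1/300
  (X=0, V=0, W=1, Y=2, U=0, Z=2) weight 1/150
  (X=0, V=0, W=1, Y=2, U=0, Z=3) weight 1/150
  (X=0, V=0, W=1, Y=2, U=0, Z=4) weight 1/150
  (X=0, V=0, W=2, Y=0, U=0, Z=2) weight 1/180
  (X=0, V=0, W=2, Y=0, U=0, Z=3) weight 1/180
  (X=0, V=1, W=1, Y=1, U=0, Z=2) weight 1/225
  … 45 more
Group by Y:
  weight(Y=0) = 29/675
  weight(Y=1) = 341/5400
  weight(Y=2) = 319/5400
Total weight = 29/675 + 341/5400 + 319/5400 = 223/1350
P(Y=0 | obs) = 29/675 / 223/1350 = 58/223
P(Y=1 | obs) = 341/5400 / 223/1350 = 341/892
P(Y=2 | obs) = 319/5400 / 223/1350 = 319/892

P(Y=0) = 58/223, P(Y=1) = 341/892, P(Y=2) = 319/892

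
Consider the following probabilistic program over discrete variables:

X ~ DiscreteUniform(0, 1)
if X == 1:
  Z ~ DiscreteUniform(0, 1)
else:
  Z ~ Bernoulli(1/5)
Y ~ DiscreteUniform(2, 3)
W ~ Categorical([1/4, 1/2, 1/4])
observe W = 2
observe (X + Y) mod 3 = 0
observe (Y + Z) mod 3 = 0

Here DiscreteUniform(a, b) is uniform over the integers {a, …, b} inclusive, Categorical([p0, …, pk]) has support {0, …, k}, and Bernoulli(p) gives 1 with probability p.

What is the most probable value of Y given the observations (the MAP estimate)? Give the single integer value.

argmax_v P(Y = v | obs) = 3

Enumerate traces; 2 have nonzero weight after conditioning:
  (X=0, Z=0, Y=3, W=2) weight 1/20
  (X=1, Z=1, Y=2, W=2) weight 1/32
Group by Y:
  weight(Y=2) = 1/32
  weight(Y=3) = 1/20
Total weight = 1/32 + 1/20 = 13/160
P(Y=2 | obs) = 1/32 / 13/160 = 5/13
P(Y=3 | obs) = 1/20 / 13/160 = 8/13
argmax = 3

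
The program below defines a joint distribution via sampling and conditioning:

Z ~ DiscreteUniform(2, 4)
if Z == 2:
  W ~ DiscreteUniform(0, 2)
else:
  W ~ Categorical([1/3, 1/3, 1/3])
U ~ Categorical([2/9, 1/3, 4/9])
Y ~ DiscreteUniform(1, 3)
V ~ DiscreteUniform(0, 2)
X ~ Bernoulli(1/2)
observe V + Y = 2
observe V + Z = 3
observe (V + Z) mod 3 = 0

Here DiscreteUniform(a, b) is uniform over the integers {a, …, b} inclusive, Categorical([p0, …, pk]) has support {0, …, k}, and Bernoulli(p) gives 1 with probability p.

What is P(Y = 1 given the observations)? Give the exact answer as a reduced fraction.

Enumerate traces; 36 have nonzero weight after conditioning:
  (Z=2, W=0, U=0, Y=1, V=1, X=0) weight 1/729
  (Z=2, W=0, U=0, Y=1, V=1, X=1) weight 1/729
  (Z=2, W=0, U=1, Y=1, V=1, X=0) weight 1/486
  (Z=2, W=0, U=1, Y=1, V=1, X=1) weight 1/486
  (Z=2, W=0, U=2, Y=1, V=1, X=0) weight 2/729
  (Z=2, W=0, U=2, Y=1, V=1, X=1) weight 2/729
  (Z=2, W=1, U=0, Y=1, V=1, X=0) weight 1/729
  (Z=2, W=1, U=0, Y=1, V=1, X=1) weight 1/729
  (Z=3, W=0, U=0, Y=2, V=0, X=0) weight 1/729
  … 27 more
Group by Y:
  weight(Y=1) = 1/27
  weight(Y=2) = 1/27
Total weight = 1/27 + 1/27 = 2/27
P(Y=1 | obs) = 1/27 / 2/27 = 1/2
P(Y=2 | obs) = 1/27 / 2/27 = 1/2

P(Y = 1 | obs) = 1/2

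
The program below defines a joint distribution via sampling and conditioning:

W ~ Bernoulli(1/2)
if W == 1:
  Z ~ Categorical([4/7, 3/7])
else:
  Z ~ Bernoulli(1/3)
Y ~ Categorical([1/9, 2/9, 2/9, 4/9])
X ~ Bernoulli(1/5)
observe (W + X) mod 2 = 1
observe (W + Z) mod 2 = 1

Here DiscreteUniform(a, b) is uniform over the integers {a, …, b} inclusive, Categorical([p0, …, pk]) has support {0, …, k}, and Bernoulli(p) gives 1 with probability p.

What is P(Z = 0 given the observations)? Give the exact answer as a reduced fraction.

Enumerate traces; 8 have nonzero weight after conditioning:
  (W=0, Z=1, Y=0, X=1) weight 1/270
  (W=0, Z=1, Y=1, X=1) weight 1/135
  (W=0, Z=1, Y=2, X=1) weight 1/135
  (W=0, Z=1, Y=3, X=1) weight 2/135
  (W=1, Z=0, Y=0, X=0) weight 8/315
  (W=1, Z=0, Y=1, X=0) weight 16/315
  (W=1, Z=0, Y=2, X=0) weight 16/315
  (W=1, Z=0, Y=3, X=0) weight 32/315
Group by Z:
  weight(Z=0) = 8/35
  weight(Z=1) = 1/30
Total weight = 8/35 + 1/30 = 11/42
P(Z=0 | obs) = 8/35 / 11/42 = 48/55
P(Z=1 | obs) = 1/30 / 11/42 = 7/55

P(Z = 0 | obs) = 48/55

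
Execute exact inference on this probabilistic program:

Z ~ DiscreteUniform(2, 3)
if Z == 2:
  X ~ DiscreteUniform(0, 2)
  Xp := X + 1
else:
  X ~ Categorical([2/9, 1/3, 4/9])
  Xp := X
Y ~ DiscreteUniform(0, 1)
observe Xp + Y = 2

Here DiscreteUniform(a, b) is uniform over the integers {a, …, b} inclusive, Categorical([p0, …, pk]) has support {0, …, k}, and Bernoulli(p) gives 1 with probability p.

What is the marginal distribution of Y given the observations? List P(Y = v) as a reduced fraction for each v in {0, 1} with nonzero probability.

Enumerate traces; 4 have nonzero weight after conditioning:
  (Z=2, X=0, Y=1) weight 1/12
  (Z=2, X=1, Y=0) weight 1/12
  (Z=3, X=1, Y=1) weight 1/12
  (Z=3, X=2, Y=0) weight 1/9
Group by Y:
  weight(Y=0) = 7/36
  weight(Y=1) = 1/6
Total weight = 7/36 + 1/6 = 13/36
P(Y=0 | obs) = 7/36 / 13/36 = 7/13
P(Y=1 | obs) = 1/6 / 13/36 = 6/13

P(Y=0) = 7/13, P(Y=1) = 6/13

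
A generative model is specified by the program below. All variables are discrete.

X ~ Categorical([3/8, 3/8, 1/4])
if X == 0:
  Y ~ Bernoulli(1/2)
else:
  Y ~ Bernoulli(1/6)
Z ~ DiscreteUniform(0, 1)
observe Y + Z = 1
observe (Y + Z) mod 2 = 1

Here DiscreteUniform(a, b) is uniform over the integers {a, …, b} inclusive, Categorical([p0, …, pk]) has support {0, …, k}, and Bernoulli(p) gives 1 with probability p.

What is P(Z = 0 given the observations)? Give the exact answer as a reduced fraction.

Enumerate traces; 6 have nonzero weight after conditioning:
  (X=0, Y=0, Z=1) weight 3/32
  (X=0, Y=1, Z=0) weight 3/32
  (X=1, Y=0, Z=1) weight 5/32
  (X=1, Y=1, Z=0) weight 1/32
  (X=2, Y=0, Z=1) weight 5/48
  (X=2, Y=1, Z=0) weight 1/48
Group by Z:
  weight(Z=0) = 7/48
  weight(Z=1) = 17/48
Total weight = 7/48 + 17/48 = 1/2
P(Z=0 | obs) = 7/48 / 1/2 = 7/24
P(Z=1 | obs) = 17/48 / 1/2 = 17/24

P(Z = 0 | obs) = 7/24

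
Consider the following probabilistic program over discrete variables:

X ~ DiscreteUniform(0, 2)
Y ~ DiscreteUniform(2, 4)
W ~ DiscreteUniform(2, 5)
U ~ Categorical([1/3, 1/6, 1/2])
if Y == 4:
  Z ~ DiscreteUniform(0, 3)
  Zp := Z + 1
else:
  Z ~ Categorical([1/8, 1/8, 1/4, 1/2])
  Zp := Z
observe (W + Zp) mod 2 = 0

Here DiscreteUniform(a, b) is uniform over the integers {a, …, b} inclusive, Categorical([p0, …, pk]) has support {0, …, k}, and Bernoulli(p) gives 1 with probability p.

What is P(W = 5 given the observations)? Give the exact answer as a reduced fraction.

P(W = 5 | obs) = 7/24

Enumerate traces; 216 have nonzero weight after conditioning:
  (X=0, Y=2, W=2, U=0, Z=0) weight 1/864
  (X=0, Y=2, W=2, U=0, Z=2) weight 1/432
  (X=0, Y=2, W=2, U=1, Z=0) weight 1/1728
  (X=0, Y=2, W=2, U=1, Z=2) weight 1/864
  (X=0, Y=2, W=2, U=2, Z=0) weight 1/576
  (X=0, Y=2, W=2, U=2, Z=2) weight 1/288
  (X=0, Y=2, W=3, U=0, Z=1) weight 1/864
  (X=0, Y=2, W=3, U=0, Z=3) weight 1/216
  (X=0, Y=2, W=4, U=0, Z=0) weight 1/864
  (X=0, Y=2, W=5, U=0, Z=1) weight 1/864
  … 206 more
Group by W:
  weight(W=2) = 5/48
  weight(W=3) = 7/48
  weight(W=4) = 5/48
  weight(W=5) = 7/48
Total weight = 5/48 + 7/48 + 5/48 + 7/48 = 1/2
P(W=2 | obs) = 5/48 / 1/2 = 5/24
P(W=3 | obs) = 7/48 / 1/2 = 7/24
P(W=4 | obs) = 5/48 / 1/2 = 5/24
P(W=5 | obs) = 7/48 / 1/2 = 7/24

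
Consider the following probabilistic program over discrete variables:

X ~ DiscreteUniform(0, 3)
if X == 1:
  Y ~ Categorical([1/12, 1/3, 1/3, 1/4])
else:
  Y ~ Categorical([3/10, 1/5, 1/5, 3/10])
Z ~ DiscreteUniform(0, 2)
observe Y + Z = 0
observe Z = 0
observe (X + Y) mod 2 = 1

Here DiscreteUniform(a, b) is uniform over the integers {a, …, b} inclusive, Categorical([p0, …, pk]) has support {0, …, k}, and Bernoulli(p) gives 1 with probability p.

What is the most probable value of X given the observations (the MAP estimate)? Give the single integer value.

Enumerate traces; 2 have nonzero weight after conditioning:
  (X=1, Y=0, Z=0) weight 1/144
  (X=3, Y=0, Z=0) weight 1/40
Group by X:
  weight(X=1) = 1/144
  weight(X=3) = 1/40
Total weight = 1/144 + 1/40 = 23/720
P(X=1 | obs) = 1/144 / 23/720 = 5/23
P(X=3 | obs) = 1/40 / 23/720 = 18/23
argmax = 3

argmax_v P(X = v | obs) = 3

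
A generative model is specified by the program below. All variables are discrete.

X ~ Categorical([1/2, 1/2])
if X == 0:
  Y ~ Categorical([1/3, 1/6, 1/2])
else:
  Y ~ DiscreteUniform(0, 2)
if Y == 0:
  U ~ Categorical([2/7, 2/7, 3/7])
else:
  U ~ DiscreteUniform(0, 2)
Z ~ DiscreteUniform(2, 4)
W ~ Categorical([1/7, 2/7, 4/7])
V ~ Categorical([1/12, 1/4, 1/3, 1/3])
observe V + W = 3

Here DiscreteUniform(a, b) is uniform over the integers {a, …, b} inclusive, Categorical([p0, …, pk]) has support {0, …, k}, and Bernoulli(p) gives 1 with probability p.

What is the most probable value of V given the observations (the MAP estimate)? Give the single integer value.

argmax_v P(V = v | obs) = 1

Enumerate traces; 162 have nonzero weight after conditioning:
  (X=0, Y=0, U=0, Z=2, W=0, V=3) weight 1/1323
  (X=0, Y=0, U=0, Z=2, W=1, V=2) weight 2/1323
  (X=0, Y=0, U=0, Z=2, W=2, V=1) weight 1/441
  (X=0, Y=0, U=0, Z=3, W=0, V=3) weight 1/1323
  (X=0, Y=0, U=0, Z=3, W=1, V=2) weight 2/1323
  (X=0, Y=0, U=0, Z=3, W=2, V=1) weight 1/441
  (X=0, Y=0, U=0, Z=4, W=0, V=3) weight 1/1323
  (X=0, Y=0, U=0, Z=4, W=1, V=2) weight 2/1323
  … 154 more
Group by V:
  weight(V=1) = 1/7
  weight(V=2) = 2/21
  weight(V=3) = 1/21
Total weight = 1/7 + 2/21 + 1/21 = 2/7
P(V=1 | obs) = 1/7 / 2/7 = 1/2
P(V=2 | obs) = 2/21 / 2/7 = 1/3
P(V=3 | obs) = 1/21 / 2/7 = 1/6
argmax = 1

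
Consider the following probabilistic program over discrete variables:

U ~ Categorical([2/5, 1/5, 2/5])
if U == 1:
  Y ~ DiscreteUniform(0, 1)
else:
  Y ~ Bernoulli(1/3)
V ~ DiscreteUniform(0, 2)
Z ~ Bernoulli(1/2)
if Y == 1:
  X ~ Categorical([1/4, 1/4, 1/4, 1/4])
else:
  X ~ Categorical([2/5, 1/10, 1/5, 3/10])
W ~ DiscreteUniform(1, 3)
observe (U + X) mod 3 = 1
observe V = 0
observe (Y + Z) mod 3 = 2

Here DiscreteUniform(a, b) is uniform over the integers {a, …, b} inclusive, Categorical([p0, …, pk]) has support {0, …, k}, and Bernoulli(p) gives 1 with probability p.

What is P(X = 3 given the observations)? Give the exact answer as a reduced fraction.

P(X = 3 | obs) = 3/14

Enumerate traces; 12 have nonzero weight after conditioning:
  (U=0, Y=1, V=0, Z=1, X=1, W=1) weight 1/540
  (U=0, Y=1, V=0, Z=1, X=1, W=2) weight 1/540
  (U=0, Y=1, V=0, Z=1, X=1, W=3) weight 1/540
  (U=1, Y=1, V=0, Z=1, X=0, W=1) weight 1/720
  (U=1, Y=1, V=0, Z=1, X=0, W=2) weight 1/720
  (U=1, Y=1, V=0, Z=1, X=0, W=3) weight 1/720
  (U=1, Y=1, V=0, Z=1, X=3, W=1) weight 1/720
  (U=1, Y=1, V=0, Z=1, X=3, W=2) weight 1/720
  (U=2, Y=1, V=0, Z=1, X=2, W=1) weight 1/540
  … 3 more
Group by X:
  weight(X=0) = 1/240
  weight(X=1) = 1/180
  weight(X=2) = 1/180
  weight(X=3) = 1/240
Total weight = 1/240 + 1/180 + 1/180 + 1/240 = 7/360
P(X=0 | obs) = 1/240 / 7/360 = 3/14
P(X=1 | obs) = 1/180 / 7/360 = 2/7
P(X=2 | obs) = 1/180 / 7/360 = 2/7
P(X=3 | obs) = 1/240 / 7/360 = 3/14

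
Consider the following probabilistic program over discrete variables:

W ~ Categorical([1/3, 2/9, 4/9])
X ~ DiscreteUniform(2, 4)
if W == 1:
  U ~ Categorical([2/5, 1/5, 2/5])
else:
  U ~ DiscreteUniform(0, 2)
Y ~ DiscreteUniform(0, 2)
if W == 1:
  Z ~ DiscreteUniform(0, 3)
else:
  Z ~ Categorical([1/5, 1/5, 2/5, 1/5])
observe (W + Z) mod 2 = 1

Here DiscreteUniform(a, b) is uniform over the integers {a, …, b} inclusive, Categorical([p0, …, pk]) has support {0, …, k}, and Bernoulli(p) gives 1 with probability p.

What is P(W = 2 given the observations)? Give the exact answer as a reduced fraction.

P(W = 2 | obs) = 8/19

Enumerate traces; 162 have nonzero weight after conditioning:
  (W=0, X=2, U=0, Y=0, Z=1) weight 1/405
  (W=0, X=2, U=0, Y=0, Z=3) weight 1/405
  (W=0, X=2, U=0, Y=1, Z=1) weight 1/405
  (W=0, X=2, U=0, Y=1, Z=3) weight 1/405
  (W=0, X=2, U=0, Y=2, Z=1) weight 1/405
  (W=0, X=2, U=0, Y=2, Z=3) weight 1/405
  (W=0, X=2, U=1, Y=0, Z=1) weight 1/405
  (W=0, X=2, U=1, Y=0, Z=3) weight 1/405
  (W=1, X=2, U=0, Y=0, Z=0) weight 1/405
  (W=2, X=2, U=0, Y=0, Z=1) weight 4/1215
  … 152 more
Group by W:
  weight(W=0) = 2/15
  weight(W=1) = 1/9
  weight(W=2) = 8/45
Total weight = 2/15 + 1/9 + 8/45 = 19/45
P(W=0 | obs) = 2/15 / 19/45 = 6/19
P(W=1 | obs) = 1/9 / 19/45 = 5/19
P(W=2 | obs) = 8/45 / 19/45 = 8/19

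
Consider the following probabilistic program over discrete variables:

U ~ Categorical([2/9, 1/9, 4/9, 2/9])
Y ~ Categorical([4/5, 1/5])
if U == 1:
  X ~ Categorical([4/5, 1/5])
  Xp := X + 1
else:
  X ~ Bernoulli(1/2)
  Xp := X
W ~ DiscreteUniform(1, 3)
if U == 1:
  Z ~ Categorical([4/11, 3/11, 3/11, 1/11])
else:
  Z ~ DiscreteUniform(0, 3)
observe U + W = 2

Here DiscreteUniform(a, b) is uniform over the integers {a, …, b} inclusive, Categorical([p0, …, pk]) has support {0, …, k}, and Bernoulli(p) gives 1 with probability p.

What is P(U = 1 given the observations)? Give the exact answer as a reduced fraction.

Enumerate traces; 32 have nonzero weight after conditioning:
  (U=0, Y=0, X=0, W=2, Z=0) weight 1/135
  (U=0, Y=0, X=0, W=2, Z=1) weight 1/135
  (U=0, Y=0, X=0, W=2, Z=2) weight 1/135
  (U=0, Y=0, X=0, W=2, Z=3) weight 1/135
  (U=0, Y=0, X=1, W=2, Z=0) weight 1/135
  (U=0, Y=0, X=1, W=2, Z=1) weight 1/135
  (U=0, Y=0, X=1, W=2, Z=2) weight 1/135
  (U=0, Y=0, X=1, W=2, Z=3) weight 1/135
  (U=1, Y=0, X=0, W=1, Z=0) weight 64/7425
  … 23 more
Group by U:
  weight(U=0) = 2/27
  weight(U=1) = 1/27
Total weight = 2/27 + 1/27 = 1/9
P(U=0 | obs) = 2/27 / 1/9 = 2/3
P(U=1 | obs) = 1/27 / 1/9 = 1/3

P(U = 1 | obs) = 1/3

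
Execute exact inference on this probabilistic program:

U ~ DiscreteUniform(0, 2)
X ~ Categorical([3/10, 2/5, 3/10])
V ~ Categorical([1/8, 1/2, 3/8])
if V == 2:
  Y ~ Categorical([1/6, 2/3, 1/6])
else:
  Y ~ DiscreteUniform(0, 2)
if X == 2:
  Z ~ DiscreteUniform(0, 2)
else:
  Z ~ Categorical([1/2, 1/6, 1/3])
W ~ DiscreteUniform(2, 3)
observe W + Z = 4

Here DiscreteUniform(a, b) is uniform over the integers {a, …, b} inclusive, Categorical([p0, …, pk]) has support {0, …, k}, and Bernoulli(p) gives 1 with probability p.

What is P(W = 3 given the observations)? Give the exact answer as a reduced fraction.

Enumerate traces; 162 have nonzero weight after conditioning:
  (U=0, X=0, V=0, Y=0, Z=1, W=3) weight 1/2880
  (U=0, X=0, V=0, Y=0, Z=2, W=2) weight 1/1440
  (U=0, X=0, V=0, Y=1, Z=1, W=3) weight 1/2880
  (U=0, X=0, V=0, Y=1, Z=2, W=2) weight 1/1440
  (U=0, X=0, V=0, Y=2, Z=1, W=3) weight 1/2880
  (U=0, X=0, V=0, Y=2, Z=2, W=2) weight 1/1440
  (U=0, X=0, V=1, Y=0, Z=1, W=3) weight 1/720
  (U=0, X=0, V=1, Y=0, Z=2, W=2) weight 1/360
  … 154 more
Group by W:
  weight(W=2) = 1/6
  weight(W=3) = 13/120
Total weight = 1/6 + 13/120 = 11/40
P(W=2 | obs) = 1/6 / 11/40 = 20/33
P(W=3 | obs) = 13/120 / 11/40 = 13/33

P(W = 3 | obs) = 13/33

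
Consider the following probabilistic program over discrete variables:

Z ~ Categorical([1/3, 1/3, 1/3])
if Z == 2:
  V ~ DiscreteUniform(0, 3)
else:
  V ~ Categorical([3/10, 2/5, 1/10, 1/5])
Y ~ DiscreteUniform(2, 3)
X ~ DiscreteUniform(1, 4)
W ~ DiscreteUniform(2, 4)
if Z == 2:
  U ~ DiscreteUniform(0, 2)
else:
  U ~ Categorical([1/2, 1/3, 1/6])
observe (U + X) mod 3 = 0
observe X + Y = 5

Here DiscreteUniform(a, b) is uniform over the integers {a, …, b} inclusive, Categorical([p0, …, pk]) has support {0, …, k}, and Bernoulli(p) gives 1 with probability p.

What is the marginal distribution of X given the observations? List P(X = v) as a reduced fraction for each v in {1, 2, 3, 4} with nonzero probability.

P(X=2) = 3/7, P(X=3) = 4/7

Enumerate traces; 72 have nonzero weight after conditioning:
  (Z=0, V=0, Y=2, X=3, W=2, U=0) weight 1/480
  (Z=0, V=0, Y=2, X=3, W=3, U=0) weight 1/480
  (Z=0, V=0, Y=2, X=3, W=4, U=0) weight 1/480
  (Z=0, V=0, Y=3, X=2, W=2, U=1) weight 1/720
  (Z=0, V=0, Y=3, X=2, W=3, U=1) weight 1/720
  (Z=0, V=0, Y=3, X=2, W=4, U=1) weight 1/720
  (Z=0, V=1, Y=2, X=3, W=2, U=0) weight 1/360
  (Z=0, V=1, Y=2, X=3, W=3, U=0) weight 1/360
  … 64 more
Group by X:
  weight(X=2) = 1/24
  weight(X=3) = 1/18
Total weight = 1/24 + 1/18 = 7/72
P(X=2 | obs) = 1/24 / 7/72 = 3/7
P(X=3 | obs) = 1/18 / 7/72 = 4/7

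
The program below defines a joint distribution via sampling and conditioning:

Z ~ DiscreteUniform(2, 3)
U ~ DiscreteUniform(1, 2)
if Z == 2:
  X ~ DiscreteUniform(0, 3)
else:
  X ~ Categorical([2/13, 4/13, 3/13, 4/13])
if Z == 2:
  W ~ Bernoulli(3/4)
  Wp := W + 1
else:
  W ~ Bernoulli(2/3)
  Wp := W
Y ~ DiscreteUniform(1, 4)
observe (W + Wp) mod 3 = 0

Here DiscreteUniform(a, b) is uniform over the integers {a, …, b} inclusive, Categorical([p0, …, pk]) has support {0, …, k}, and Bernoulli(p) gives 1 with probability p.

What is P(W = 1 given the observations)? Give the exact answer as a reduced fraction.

P(W = 1 | obs) = 9/13

Enumerate traces; 64 have nonzero weight after conditioning:
  (Z=2, U=1, X=0, W=1, Y=1) weight 3/256
  (Z=2, U=1, X=0, W=1, Y=2) weight 3/256
  (Z=2, U=1, X=0, W=1, Y=3) weight 3/256
  (Z=2, U=1, X=0, W=1, Y=4) weight 3/256
  (Z=2, U=1, X=1, W=1, Y=1) weight 3/256
  (Z=2, U=1, X=1, W=1, Y=2) weight 3/256
  (Z=2, U=1, X=1, W=1, Y=3) weight 3/256
  (Z=2, U=1, X=1, W=1, Y=4) weight 3/256
  (Z=3, U=1, X=0, W=0, Y=1) weight 1/312
  … 55 more
Group by W:
  weight(W=0) = 1/6
  weight(W=1) = 3/8
Total weight = 1/6 + 3/8 = 13/24
P(W=0 | obs) = 1/6 / 13/24 = 4/13
P(W=1 | obs) = 3/8 / 13/24 = 9/13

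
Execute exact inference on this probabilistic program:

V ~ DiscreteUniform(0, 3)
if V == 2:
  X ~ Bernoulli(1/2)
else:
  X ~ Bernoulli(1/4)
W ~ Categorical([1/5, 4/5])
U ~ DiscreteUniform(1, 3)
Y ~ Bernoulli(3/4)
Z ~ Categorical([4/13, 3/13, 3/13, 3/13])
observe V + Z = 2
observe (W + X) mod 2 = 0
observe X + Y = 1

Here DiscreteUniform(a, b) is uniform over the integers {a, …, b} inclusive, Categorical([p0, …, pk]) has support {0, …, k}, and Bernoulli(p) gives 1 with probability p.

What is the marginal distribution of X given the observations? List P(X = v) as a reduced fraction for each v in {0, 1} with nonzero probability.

P(X=0) = 39/67, P(X=1) = 28/67

Enumerate traces; 18 have nonzero weight after conditioning:
  (V=0, X=0, W=0, U=1, Y=1, Z=2) weight 9/4160
  (V=0, X=0, W=0, U=2, Y=1, Z=2) weight 9/4160
  (V=0, X=0, W=0, U=3, Y=1, Z=2) weight 9/4160
  (V=0, X=1, W=1, U=1, Y=0, Z=2) weight 1/1040
  (V=0, X=1, W=1, U=2, Y=0, Z=2) weight 1/1040
  (V=0, X=1, W=1, U=3, Y=0, Z=2) weight 1/1040
  (V=1, X=0, W=0, U=1, Y=1, Z=1) weight 9/4160
  (V=1, X=0, W=0, U=2, Y=1, Z=1) weight 9/4160
  … 10 more
Group by X:
  weight(X=0) = 3/160
  weight(X=1) = 7/520
Total weight = 3/160 + 7/520 = 67/2080
P(X=0 | obs) = 3/160 / 67/2080 = 39/67
P(X=1 | obs) = 7/520 / 67/2080 = 28/67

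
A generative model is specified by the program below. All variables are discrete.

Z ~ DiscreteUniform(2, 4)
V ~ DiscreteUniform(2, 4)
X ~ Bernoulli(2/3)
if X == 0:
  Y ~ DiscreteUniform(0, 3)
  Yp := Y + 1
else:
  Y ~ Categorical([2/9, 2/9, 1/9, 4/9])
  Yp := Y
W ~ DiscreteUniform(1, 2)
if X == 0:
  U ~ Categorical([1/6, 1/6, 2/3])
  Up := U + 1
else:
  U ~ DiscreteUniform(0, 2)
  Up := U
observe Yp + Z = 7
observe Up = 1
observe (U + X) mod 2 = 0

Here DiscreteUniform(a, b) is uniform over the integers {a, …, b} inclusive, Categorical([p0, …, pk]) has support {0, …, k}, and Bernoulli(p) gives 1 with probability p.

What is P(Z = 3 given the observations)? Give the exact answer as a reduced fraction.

P(Z = 3 | obs) = 9/82

Enumerate traces; 18 have nonzero weight after conditioning:
  (Z=3, V=2, X=0, Y=3, W=1, U=0) weight 1/1296
  (Z=3, V=2, X=0, Y=3, W=2, U=0) weight 1/1296
  (Z=3, V=3, X=0, Y=3, W=1, U=0) weight 1/1296
  (Z=3, V=3, X=0, Y=3, W=2, U=0) weight 1/1296
  (Z=3, V=4, X=0, Y=3, W=1, U=0) weight 1/1296
  (Z=3, V=4, X=0, Y=3, W=2, U=0) weight 1/1296
  (Z=4, V=2, X=0, Y=2, W=1, U=0) weight 1/1296
  (Z=4, V=2, X=0, Y=2, W=2, U=0) weight 1/1296
  … 10 more
Group by Z:
  weight(Z=3) = 1/216
  weight(Z=4) = 73/1944
Total weight = 1/216 + 73/1944 = 41/972
P(Z=3 | obs) = 1/216 / 41/972 = 9/82
P(Z=4 | obs) = 73/1944 / 41/972 = 73/82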